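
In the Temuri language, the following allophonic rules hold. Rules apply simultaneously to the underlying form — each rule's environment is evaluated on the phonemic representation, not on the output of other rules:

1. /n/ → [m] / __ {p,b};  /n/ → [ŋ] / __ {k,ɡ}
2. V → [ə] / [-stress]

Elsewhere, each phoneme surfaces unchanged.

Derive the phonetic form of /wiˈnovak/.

[wəˈnovək]

/w/ (word-initial): no rule targets it → [w].
/i/ meets the environment for rule 2 (in an unstressed syllable) → [ə].
/n/ (between /i/ and /o/) is in the target of rule 1 but the environment (before a labial or velar stop) is not met → [n].
/o/ — between /n/ and /v/; rule 2 does not apply here → [o].
/v/ — not in any rule's target class → [v].
/a/ — between /v/ and /k/, in an unstressed syllable — surfaces as [ə] (rule 2).
/k/ stays [k].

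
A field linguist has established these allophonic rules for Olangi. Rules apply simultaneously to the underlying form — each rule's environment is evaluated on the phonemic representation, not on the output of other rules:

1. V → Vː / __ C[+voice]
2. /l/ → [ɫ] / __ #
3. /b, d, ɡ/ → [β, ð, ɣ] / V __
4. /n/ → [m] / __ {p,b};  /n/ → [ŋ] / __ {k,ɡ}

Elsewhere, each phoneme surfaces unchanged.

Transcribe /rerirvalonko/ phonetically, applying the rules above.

[reːriːrvaːloːŋko]

/r/ (word-initial) is unaffected → [r].
Rule 1 applies to /e/ (between /r/ and /r/: before a voiced consonant) → [eː].
/r/ — not in any rule's target class → [r].
/i/ (between /r/ and /r/) occurs before a voiced consonant → [iː] by rule 1.
/r/ (between /i/ and /v/): no rule targets it → [r].
/v/ stays [v].
/a/ — between /v/ and /l/, before a voiced consonant — surfaces as [aː] (rule 1).
/l/ (between /a/ and /o/) is in the target of rule 2 but the environment (word-finally) is not met → [l].
/o/ meets the environment for rule 1 (before a voiced consonant) → [oː].
/n/ (between /o/ and /k/) occurs before a labial or velar stop → [ŋ] by rule 4.
/k/ (between /n/ and /o/): no rule targets it → [k].
/o/ (word-final) fails the environment for rule 1, so it stays [o].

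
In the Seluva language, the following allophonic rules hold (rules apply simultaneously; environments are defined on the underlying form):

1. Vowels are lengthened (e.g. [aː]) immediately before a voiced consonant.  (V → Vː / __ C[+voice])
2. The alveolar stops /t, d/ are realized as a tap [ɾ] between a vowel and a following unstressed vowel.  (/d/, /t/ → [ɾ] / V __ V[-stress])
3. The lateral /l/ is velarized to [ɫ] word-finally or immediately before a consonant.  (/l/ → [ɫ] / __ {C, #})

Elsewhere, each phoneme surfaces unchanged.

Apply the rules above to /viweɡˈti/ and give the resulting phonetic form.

/v/ (word-initial) is unaffected → [v].
/i/ — between /v/ and /w/, before a voiced consonant — surfaces as [iː] (rule 1).
/w/ (between /i/ and /e/): no rule targets it → [w].
/e/ — between /w/ and /ɡ/, before a voiced consonant — surfaces as [eː] (rule 1).
/ɡ/ stays [ɡ].
/t/ — between /ɡ/ and /i/; rule 2 does not apply here → [t].
/i/ (word-final) is in the target of rule 1 but the environment (before a voiced consonant) is not met → [i].

[viːweːɡˈti]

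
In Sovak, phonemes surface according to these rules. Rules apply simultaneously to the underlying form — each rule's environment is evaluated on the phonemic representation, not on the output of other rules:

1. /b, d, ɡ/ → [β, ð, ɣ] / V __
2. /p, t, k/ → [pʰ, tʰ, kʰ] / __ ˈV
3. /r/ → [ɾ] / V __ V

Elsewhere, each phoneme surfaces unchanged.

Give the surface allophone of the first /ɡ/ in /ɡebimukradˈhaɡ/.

[ɡ]

/ɡ/ (word-initial): rule 1 targets it, but not immediately after a vowel → unchanged [ɡ].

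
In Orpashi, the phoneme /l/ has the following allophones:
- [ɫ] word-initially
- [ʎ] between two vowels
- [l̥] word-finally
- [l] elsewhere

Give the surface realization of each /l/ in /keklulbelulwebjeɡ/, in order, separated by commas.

[l], [l], [ʎ], [l]

Occurrence 1 (position 4): no conditioning environment matches → elsewhere allophone [l].
Occurrence 2 (position 6): no conditioning environment matches → elsewhere allophone [l].
Occurrence 3 (position 9): between two vowels → [ʎ].
Occurrence 4 (position 11): no conditioning environment matches → elsewhere allophone [l].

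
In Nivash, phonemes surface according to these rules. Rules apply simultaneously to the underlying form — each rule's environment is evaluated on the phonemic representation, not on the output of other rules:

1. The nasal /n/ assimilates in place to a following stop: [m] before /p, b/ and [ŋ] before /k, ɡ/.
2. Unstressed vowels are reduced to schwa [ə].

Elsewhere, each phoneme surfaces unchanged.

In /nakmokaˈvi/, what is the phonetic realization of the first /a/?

Rule 2 applies to /a/ (between /n/ and /k/: in an unstressed syllable) → [ə].

[ə]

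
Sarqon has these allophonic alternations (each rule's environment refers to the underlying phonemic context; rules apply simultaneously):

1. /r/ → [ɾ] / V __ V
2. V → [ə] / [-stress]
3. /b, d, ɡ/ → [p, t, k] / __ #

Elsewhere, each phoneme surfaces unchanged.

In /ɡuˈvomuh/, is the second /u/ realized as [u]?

/u/ (between /m/ and /h/) occurs in an unstressed syllable → [ə] by rule 2.
The actual realization is [ə], not [u].

No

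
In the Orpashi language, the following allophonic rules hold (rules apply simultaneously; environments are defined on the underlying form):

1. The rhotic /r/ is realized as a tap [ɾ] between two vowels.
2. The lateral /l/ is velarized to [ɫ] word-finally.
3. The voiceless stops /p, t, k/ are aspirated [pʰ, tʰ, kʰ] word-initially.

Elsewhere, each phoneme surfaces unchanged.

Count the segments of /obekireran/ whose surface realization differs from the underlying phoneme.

Segments that undergo a rule: /r/ → [ɾ] (rule 1); /r/ → [ɾ] (rule 1).
All other segments surface unchanged.

2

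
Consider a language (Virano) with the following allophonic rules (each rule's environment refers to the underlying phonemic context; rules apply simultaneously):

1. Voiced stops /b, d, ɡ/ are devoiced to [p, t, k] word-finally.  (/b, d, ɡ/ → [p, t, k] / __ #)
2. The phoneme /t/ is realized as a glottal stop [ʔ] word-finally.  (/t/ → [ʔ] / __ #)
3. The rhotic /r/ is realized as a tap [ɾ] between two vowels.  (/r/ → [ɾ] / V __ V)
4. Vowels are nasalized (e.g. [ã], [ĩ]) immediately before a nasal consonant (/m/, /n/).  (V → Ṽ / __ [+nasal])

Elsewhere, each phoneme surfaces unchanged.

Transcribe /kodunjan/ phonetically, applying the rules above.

[kodũnjãn]

/o/ (between /k/ and /d/) is in the target of rule 4 but the environment (before a nasal consonant) is not met → [o].
/d/ (between /o/ and /u/) fails the environment for rule 1, so it stays [d].
/u/ — between /d/ and /n/, before a nasal consonant — surfaces as [ũ] (rule 4).
/a/ meets the environment for rule 4 (before a nasal consonant) → [ã].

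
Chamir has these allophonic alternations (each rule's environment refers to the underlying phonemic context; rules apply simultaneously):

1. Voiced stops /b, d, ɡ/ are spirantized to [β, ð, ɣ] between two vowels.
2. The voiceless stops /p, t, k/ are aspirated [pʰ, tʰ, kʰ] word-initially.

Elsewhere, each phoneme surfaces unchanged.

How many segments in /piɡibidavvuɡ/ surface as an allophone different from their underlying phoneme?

4

Segments that undergo a rule: /p/ → [pʰ] (rule 2); /ɡ/ → [ɣ] (rule 1); /b/ → [β] (rule 1); /d/ → [ð] (rule 1).
All other segments surface unchanged.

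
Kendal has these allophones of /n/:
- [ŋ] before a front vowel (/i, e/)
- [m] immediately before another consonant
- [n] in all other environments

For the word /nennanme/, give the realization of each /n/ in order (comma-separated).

[ŋ], [m], [n], [m]

Occurrence 1 (position 1): before a front vowel (/i, e/) → [ŋ].
Occurrence 2 (position 3): immediately before another consonant → [m].
Occurrence 3 (position 4): no conditioning environment matches → elsewhere allophone [n].
Occurrence 4 (position 6): immediately before another consonant → [m].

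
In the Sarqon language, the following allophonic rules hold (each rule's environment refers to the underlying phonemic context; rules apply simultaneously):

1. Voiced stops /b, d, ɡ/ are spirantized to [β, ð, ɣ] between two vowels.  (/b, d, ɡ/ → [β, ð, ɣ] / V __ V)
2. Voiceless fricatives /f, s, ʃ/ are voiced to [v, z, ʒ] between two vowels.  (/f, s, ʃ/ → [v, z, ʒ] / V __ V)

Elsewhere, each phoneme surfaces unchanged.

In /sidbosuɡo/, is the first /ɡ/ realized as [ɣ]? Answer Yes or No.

Yes

/ɡ/ — between /u/ and /o/, between two vowels — surfaces as [ɣ] (rule 1).
The actual realization is [ɣ], which matches [ɣ].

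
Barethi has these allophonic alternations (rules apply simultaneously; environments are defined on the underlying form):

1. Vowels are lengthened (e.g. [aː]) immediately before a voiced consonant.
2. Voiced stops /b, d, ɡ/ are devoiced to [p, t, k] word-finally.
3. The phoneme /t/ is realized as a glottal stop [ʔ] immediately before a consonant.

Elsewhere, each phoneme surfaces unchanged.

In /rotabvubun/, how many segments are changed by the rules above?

Segments that undergo a rule: /a/ → [aː] (rule 1); /u/ → [uː] (rule 1); /u/ → [uː] (rule 1).
All other segments surface unchanged.

3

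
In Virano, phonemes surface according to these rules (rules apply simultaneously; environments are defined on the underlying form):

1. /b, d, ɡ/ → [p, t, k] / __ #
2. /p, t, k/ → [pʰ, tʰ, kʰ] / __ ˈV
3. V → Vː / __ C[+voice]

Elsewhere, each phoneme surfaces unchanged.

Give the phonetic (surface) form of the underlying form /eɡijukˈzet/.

[eːɡiːjukˈzet]

Rule 3 applies to /e/ (word-initial: before a voiced consonant) → [eː].
/ɡ/ (between /e/ and /i/) is in the target of rule 1 but the environment (word-finally) is not met → [ɡ].
/i/ meets the environment for rule 3 (before a voiced consonant) → [iː].
/u/ (between /j/ and /k/): rule 3 targets it, but not before a voiced consonant → unchanged [u].
/k/ — between /u/ and /z/; rule 2 does not apply here → [k].
/e/ (between /z/ and /t/) fails the environment for rule 3, so it stays [e].
/t/ (word-final) fails the environment for rule 2, so it stays [t].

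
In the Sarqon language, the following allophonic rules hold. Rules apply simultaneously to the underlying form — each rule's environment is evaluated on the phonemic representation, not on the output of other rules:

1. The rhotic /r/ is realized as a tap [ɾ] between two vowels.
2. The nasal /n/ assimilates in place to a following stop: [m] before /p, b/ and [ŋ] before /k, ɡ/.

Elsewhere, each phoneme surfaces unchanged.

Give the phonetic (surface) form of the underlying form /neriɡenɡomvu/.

/n/ (word-initial): rule 2 targets it, but not before a labial or velar stop → unchanged [n].
/e/ (between /n/ and /r/) is unaffected → [e].
/r/ (between /e/ and /i/) occurs between two vowels → [ɾ] by rule 1.
/i/ (between /r/ and /ɡ/) is unaffected → [i].
/ɡ/ stays [ɡ].
/e/ (between /ɡ/ and /n/) is unaffected → [e].
/n/ (between /e/ and /ɡ/) occurs before a labial or velar stop → [ŋ] by rule 2.
/ɡ/ (between /n/ and /o/): no rule targets it → [ɡ].
/o/ (between /ɡ/ and /m/) is unaffected → [o].
/m/ — not in any rule's target class → [m].
/v/ — not in any rule's target class → [v].
/u/ — not in any rule's target class → [u].

[neɾiɡeŋɡomvu]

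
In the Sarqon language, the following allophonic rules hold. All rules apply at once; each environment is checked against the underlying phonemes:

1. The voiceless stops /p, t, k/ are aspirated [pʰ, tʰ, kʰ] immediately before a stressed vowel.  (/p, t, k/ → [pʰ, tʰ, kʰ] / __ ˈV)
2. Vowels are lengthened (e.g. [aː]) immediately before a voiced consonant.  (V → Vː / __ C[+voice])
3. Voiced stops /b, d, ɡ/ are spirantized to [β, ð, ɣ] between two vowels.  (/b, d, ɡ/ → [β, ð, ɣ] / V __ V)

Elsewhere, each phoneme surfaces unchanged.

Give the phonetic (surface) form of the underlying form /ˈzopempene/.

/o/ (between /z/ and /p/) fails the environment for rule 2, so it stays [o].
/p/ (between /o/ and /e/) fails the environment for rule 1, so it stays [p].
/e/ meets the environment for rule 2 (before a voiced consonant) → [eː].
/p/ — between /m/ and /e/; rule 1 does not apply here → [p].
/e/ — between /p/ and /n/, before a voiced consonant — surfaces as [eː] (rule 2).
/e/ (word-final): rule 2 targets it, but not before a voiced consonant → unchanged [e].

[ˈzopeːmpeːne]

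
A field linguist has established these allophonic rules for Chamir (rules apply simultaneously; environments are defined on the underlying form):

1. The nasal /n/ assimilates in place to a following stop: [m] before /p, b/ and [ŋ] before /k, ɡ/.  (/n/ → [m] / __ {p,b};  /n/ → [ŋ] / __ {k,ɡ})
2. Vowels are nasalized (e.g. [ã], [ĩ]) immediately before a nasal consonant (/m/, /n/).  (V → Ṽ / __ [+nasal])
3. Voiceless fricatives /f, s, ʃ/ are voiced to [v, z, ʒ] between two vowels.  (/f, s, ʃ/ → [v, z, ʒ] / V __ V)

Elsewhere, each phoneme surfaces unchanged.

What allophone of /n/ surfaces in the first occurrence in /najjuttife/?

[n]

/n/ (word-initial) fails the environment for rule 1, so it stays [n].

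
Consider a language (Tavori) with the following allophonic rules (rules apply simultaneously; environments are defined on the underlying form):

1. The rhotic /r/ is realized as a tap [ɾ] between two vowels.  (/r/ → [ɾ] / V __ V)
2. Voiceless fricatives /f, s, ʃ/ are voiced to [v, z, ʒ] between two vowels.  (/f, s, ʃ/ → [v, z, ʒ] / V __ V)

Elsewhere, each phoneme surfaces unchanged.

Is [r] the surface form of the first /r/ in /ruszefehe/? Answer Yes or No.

/r/ — word-initial; rule 1 does not apply here → [r].
The actual realization is [r], which matches [r].

Yes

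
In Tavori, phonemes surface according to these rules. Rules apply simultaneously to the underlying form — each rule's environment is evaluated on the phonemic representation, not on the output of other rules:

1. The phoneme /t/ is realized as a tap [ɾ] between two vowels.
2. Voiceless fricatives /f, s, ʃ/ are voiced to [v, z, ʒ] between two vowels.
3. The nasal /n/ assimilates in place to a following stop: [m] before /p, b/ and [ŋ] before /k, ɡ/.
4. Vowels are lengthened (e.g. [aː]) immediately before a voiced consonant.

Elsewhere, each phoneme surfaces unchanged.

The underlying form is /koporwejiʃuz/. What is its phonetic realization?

/o/ (between /k/ and /p/): rule 4 targets it, but not before a voiced consonant → unchanged [o].
/o/ — between /p/ and /r/, before a voiced consonant — surfaces as [oː] (rule 4).
/e/ (between /w/ and /j/) occurs before a voiced consonant → [eː] by rule 4.
/i/ (between /j/ and /ʃ/) is in the target of rule 4 but the environment (before a voiced consonant) is not met → [i].
/ʃ/ — between /i/ and /u/, between two vowels — surfaces as [ʒ] (rule 2).
/u/ — between /ʃ/ and /z/, before a voiced consonant — surfaces as [uː] (rule 4).

[kopoːrweːjiʒuːz]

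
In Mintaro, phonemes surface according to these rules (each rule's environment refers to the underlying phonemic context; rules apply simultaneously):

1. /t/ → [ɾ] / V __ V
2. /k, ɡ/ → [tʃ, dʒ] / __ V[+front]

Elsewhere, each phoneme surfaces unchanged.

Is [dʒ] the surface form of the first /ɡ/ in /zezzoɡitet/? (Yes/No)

/ɡ/ — between /o/ and /i/, before a front vowel — surfaces as [dʒ] (rule 2).
The actual realization is [dʒ], which matches [dʒ].

Yes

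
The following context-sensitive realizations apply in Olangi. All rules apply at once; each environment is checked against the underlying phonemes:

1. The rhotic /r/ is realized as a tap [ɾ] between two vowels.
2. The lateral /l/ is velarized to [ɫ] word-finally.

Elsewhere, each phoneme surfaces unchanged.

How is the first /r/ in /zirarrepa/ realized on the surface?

/r/ (between /i/ and /a/) occurs between two vowels → [ɾ] by rule 1.

[ɾ]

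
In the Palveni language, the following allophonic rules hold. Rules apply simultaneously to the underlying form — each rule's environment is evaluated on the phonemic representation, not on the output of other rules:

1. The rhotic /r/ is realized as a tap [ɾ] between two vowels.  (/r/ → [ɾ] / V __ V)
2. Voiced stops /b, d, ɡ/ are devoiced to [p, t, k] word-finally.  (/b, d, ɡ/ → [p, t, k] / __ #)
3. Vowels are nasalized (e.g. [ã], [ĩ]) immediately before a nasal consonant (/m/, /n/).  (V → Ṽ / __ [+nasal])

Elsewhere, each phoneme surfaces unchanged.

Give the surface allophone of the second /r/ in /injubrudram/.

/r/ — between /d/ and /a/; rule 1 does not apply here → [r].

[r]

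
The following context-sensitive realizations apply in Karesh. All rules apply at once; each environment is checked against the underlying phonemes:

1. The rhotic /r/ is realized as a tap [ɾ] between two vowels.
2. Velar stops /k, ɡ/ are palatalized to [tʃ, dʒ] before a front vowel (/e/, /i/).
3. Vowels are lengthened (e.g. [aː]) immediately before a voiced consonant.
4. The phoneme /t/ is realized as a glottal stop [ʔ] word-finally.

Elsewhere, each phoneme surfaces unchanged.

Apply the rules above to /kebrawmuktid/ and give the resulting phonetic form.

[tʃeːbraːwmuktiːd]

/k/ — word-initial, before a front vowel — surfaces as [tʃ] (rule 2).
/e/ (between /k/ and /b/) occurs before a voiced consonant → [eː] by rule 3.
/r/ (between /b/ and /a/) is in the target of rule 1 but the environment (between two vowels) is not met → [r].
/a/ (between /r/ and /w/) occurs before a voiced consonant → [aː] by rule 3.
/u/ — between /m/ and /k/; rule 3 does not apply here → [u].
/k/ (between /u/ and /t/) is in the target of rule 2 but the environment (before a front vowel) is not met → [k].
/t/ — between /k/ and /i/; rule 4 does not apply here → [t].
/i/ (between /t/ and /d/): before a voiced consonant, so rule 3 applies → [iː].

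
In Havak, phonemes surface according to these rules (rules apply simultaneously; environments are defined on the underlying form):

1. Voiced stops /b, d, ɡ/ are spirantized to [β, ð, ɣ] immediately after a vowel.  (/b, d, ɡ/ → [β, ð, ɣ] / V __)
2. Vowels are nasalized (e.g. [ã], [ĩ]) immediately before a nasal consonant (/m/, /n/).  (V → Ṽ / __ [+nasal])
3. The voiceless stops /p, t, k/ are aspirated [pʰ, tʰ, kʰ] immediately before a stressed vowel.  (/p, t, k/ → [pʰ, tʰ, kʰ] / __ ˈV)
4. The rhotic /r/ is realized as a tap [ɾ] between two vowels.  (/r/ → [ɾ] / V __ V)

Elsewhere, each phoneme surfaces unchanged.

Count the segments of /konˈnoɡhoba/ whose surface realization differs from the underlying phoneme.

Segments that undergo a rule: /o/ → [õ] (rule 2); /ɡ/ → [ɣ] (rule 1); /b/ → [β] (rule 1).
All other segments surface unchanged.

3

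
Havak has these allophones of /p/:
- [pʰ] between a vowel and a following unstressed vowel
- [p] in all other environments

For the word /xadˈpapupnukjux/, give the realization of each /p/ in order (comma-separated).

Occurrence 1 (position 4): no conditioning environment matches → elsewhere allophone [p].
Occurrence 2 (position 6): between a vowel and a following unstressed vowel → [pʰ].
Occurrence 3 (position 8): no conditioning environment matches → elsewhere allophone [p].

[p], [pʰ], [p]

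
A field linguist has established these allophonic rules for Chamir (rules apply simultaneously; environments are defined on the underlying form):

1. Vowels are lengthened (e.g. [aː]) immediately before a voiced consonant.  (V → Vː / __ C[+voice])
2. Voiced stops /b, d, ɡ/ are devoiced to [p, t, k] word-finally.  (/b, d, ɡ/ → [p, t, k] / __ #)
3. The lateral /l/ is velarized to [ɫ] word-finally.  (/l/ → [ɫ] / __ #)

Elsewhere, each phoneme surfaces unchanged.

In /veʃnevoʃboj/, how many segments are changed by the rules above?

Segments that undergo a rule: /e/ → [eː] (rule 1); /o/ → [oː] (rule 1).
All other segments surface unchanged.

2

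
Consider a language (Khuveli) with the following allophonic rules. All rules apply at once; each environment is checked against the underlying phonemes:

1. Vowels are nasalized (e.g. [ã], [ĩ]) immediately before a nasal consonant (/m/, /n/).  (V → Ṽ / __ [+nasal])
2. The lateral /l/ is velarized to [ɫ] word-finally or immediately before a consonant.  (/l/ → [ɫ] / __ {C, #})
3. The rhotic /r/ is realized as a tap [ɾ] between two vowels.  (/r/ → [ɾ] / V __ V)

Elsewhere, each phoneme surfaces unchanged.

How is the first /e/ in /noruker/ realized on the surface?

[e]

/e/ (between /k/ and /r/) is in the target of rule 1 but the environment (before a nasal consonant) is not met → [e].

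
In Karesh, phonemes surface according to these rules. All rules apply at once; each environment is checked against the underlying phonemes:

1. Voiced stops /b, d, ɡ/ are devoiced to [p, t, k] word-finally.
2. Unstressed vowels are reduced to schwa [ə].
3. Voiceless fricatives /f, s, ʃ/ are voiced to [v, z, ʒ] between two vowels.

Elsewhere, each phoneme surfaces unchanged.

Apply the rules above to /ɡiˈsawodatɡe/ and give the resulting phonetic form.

/ɡ/ (word-initial) is in the target of rule 1 but the environment (word-finally) is not met → [ɡ].
Rule 2 applies to /i/ (between /ɡ/ and /s/: in an unstressed syllable) → [ə].
/s/ meets the environment for rule 3 (between two vowels) → [z].
/a/ — between /s/ and /w/; rule 2 does not apply here → [a].
/w/ — not in any rule's target class → [w].
Rule 2 applies to /o/ (between /w/ and /d/: in an unstressed syllable) → [ə].
/d/ (between /o/ and /a/): rule 1 targets it, but not word-finally → unchanged [d].
/a/ (between /d/ and /t/): in an unstressed syllable, so rule 2 applies → [ə].
/t/ stays [t].
/ɡ/ — between /t/ and /e/; rule 1 does not apply here → [ɡ].
/e/ — word-final, in an unstressed syllable — surfaces as [ə] (rule 2).

[ɡəˈzawədətɡə]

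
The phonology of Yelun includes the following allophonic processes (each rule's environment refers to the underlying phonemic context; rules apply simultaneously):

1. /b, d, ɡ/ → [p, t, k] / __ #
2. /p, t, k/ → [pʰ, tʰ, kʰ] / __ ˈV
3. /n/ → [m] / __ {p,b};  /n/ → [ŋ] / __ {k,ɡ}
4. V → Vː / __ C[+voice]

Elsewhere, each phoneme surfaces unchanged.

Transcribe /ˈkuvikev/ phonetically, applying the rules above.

[ˈkʰuːvikeːv]

/k/ meets the environment for rule 2 (immediately before a stressed vowel) → [kʰ].
/u/ — between /k/ and /v/, before a voiced consonant — surfaces as [uː] (rule 4).
/v/ — not in any rule's target class → [v].
/i/ (between /v/ and /k/) is in the target of rule 4 but the environment (before a voiced consonant) is not met → [i].
/k/ — between /i/ and /e/; rule 2 does not apply here → [k].
Rule 4 applies to /e/ (between /k/ and /v/: before a voiced consonant) → [eː].
/v/ — not in any rule's target class → [v].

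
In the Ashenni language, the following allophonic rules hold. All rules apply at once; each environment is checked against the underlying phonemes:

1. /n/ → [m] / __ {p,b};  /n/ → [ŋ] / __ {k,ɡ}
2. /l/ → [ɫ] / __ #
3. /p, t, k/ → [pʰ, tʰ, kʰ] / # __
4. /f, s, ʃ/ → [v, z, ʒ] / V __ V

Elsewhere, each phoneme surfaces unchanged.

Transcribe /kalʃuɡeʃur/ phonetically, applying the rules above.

[kʰalʃuɡeʒur]

/k/ (word-initial): word-initially, so rule 3 applies → [kʰ].
/a/ stays [a].
/l/ — between /a/ and /ʃ/; rule 2 does not apply here → [l].
/ʃ/ (between /l/ and /u/) fails the environment for rule 4, so it stays [ʃ].
/u/ (between /ʃ/ and /ɡ/): no rule targets it → [u].
/ɡ/ (between /u/ and /e/) is unaffected → [ɡ].
/e/ stays [e].
/ʃ/ (between /e/ and /u/) occurs between two vowels → [ʒ] by rule 4.
/u/ — not in any rule's target class → [u].
/r/ (word-final) is unaffected → [r].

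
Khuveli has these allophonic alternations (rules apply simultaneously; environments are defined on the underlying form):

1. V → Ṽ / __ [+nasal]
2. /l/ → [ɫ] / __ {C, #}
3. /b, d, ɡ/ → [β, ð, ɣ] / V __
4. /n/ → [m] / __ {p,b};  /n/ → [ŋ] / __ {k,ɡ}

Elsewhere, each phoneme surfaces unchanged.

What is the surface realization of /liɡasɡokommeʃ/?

[liɣasɡokõmmeʃ]

/l/ — word-initial; rule 2 does not apply here → [l].
/i/ (between /l/ and /ɡ/) is in the target of rule 1 but the environment (before a nasal consonant) is not met → [i].
/ɡ/ meets the environment for rule 3 (immediately after a vowel) → [ɣ].
/a/ (between /ɡ/ and /s/) fails the environment for rule 1, so it stays [a].
/s/ — not in any rule's target class → [s].
/ɡ/ (between /s/ and /o/) is in the target of rule 3 but the environment (immediately after a vowel) is not met → [ɡ].
/o/ (between /ɡ/ and /k/) is in the target of rule 1 but the environment (before a nasal consonant) is not met → [o].
/k/ stays [k].
/o/ (between /k/ and /m/) occurs before a nasal consonant → [õ] by rule 1.
/m/ stays [m].
/m/ — not in any rule's target class → [m].
/e/ (between /m/ and /ʃ/) fails the environment for rule 1, so it stays [e].
/ʃ/ stays [ʃ].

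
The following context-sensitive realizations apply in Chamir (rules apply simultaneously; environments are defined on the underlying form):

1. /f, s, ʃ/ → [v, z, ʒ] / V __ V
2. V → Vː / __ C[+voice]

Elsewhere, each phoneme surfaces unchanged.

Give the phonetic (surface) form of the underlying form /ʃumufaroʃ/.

/ʃ/ (word-initial) is in the target of rule 1 but the environment (between two vowels) is not met → [ʃ].
/u/ — between /ʃ/ and /m/, before a voiced consonant — surfaces as [uː] (rule 2).
/m/ stays [m].
/u/ (between /m/ and /f/) fails the environment for rule 2, so it stays [u].
/f/ (between /u/ and /a/): between two vowels, so rule 1 applies → [v].
/a/ meets the environment for rule 2 (before a voiced consonant) → [aː].
/r/ — not in any rule's target class → [r].
/o/ (between /r/ and /ʃ/): rule 2 targets it, but not before a voiced consonant → unchanged [o].
/ʃ/ (word-final) is in the target of rule 1 but the environment (between two vowels) is not met → [ʃ].

[ʃuːmuvaːroʃ]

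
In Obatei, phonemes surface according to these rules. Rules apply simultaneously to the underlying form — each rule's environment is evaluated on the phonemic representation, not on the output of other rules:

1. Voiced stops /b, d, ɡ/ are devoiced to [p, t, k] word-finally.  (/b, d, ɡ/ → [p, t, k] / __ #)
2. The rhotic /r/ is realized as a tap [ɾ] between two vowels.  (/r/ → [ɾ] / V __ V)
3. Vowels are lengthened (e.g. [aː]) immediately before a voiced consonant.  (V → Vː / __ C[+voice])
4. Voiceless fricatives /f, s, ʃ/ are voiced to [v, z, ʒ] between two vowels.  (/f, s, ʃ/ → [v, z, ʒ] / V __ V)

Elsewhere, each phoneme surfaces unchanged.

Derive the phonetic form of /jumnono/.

/j/ stays [j].
/u/ meets the environment for rule 3 (before a voiced consonant) → [uː].
/m/ (between /u/ and /n/) is unaffected → [m].
/n/ stays [n].
/o/ — between /n/ and /n/, before a voiced consonant — surfaces as [oː] (rule 3).
/n/ stays [n].
/o/ (word-final): rule 3 targets it, but not before a voiced consonant → unchanged [o].

[juːmnoːno]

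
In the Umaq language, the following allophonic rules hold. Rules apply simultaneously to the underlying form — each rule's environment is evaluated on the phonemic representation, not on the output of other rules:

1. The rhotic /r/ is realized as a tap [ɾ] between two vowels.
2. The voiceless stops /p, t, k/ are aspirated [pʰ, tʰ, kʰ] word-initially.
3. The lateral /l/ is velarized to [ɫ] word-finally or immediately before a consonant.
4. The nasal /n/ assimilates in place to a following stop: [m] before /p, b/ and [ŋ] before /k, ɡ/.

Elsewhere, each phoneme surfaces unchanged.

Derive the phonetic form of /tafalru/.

/t/ — word-initial, word-initially — surfaces as [tʰ] (rule 2).
/a/ (between /t/ and /f/): no rule targets it → [a].
/f/ stays [f].
/a/ (between /f/ and /l/) is unaffected → [a].
/l/ (between /a/ and /r/) occurs word-finally or immediately before a consonant → [ɫ] by rule 3.
/r/ (between /l/ and /u/) fails the environment for rule 1, so it stays [r].
/u/ (word-final) is unaffected → [u].

[tʰafaɫru]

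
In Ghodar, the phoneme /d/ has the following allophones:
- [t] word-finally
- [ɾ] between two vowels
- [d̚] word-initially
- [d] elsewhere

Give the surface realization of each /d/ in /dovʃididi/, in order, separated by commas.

[d̚], [ɾ], [ɾ]

Occurrence 1 (position 1): word-initially → [d̚].
Occurrence 2 (position 6): between two vowels → [ɾ].
Occurrence 3 (position 8): between two vowels → [ɾ].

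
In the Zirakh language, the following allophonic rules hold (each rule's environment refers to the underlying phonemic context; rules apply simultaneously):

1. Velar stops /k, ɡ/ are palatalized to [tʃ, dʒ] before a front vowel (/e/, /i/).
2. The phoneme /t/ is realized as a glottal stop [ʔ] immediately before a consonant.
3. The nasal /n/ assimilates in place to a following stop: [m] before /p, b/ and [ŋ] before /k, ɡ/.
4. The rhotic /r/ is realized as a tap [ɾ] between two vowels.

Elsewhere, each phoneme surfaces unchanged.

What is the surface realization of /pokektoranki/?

[potʃektoɾaŋtʃi]

/p/ — not in any rule's target class → [p].
/o/ (between /p/ and /k/): no rule targets it → [o].
/k/ (between /o/ and /e/) occurs before a front vowel → [tʃ] by rule 1.
/e/ — not in any rule's target class → [e].
/k/ — between /e/ and /t/; rule 1 does not apply here → [k].
/t/ — between /k/ and /o/; rule 2 does not apply here → [t].
/o/ (between /t/ and /r/): no rule targets it → [o].
/r/ meets the environment for rule 4 (between two vowels) → [ɾ].
/a/ — not in any rule's target class → [a].
/n/ (between /a/ and /k/): before a labial or velar stop, so rule 3 applies → [ŋ].
/k/ meets the environment for rule 1 (before a front vowel) → [tʃ].
/i/ (word-final) is unaffected → [i].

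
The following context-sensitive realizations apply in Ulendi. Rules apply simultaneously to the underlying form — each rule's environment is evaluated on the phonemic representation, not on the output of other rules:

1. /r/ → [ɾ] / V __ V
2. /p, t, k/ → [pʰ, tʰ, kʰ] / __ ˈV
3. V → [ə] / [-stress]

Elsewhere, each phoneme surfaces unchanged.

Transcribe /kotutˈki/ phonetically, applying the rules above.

[kətətˈkʰi]

/k/ (word-initial) fails the environment for rule 2, so it stays [k].
/o/ meets the environment for rule 3 (in an unstressed syllable) → [ə].
/t/ (between /o/ and /u/): rule 2 targets it, but not immediately before a stressed vowel → unchanged [t].
/u/ — between /t/ and /t/, in an unstressed syllable — surfaces as [ə] (rule 3).
/t/ (between /u/ and /k/): rule 2 targets it, but not immediately before a stressed vowel → unchanged [t].
/k/ — between /t/ and /i/, immediately before a stressed vowel — surfaces as [kʰ] (rule 2).
/i/ (word-final): rule 3 targets it, but not in an unstressed syllable → unchanged [i].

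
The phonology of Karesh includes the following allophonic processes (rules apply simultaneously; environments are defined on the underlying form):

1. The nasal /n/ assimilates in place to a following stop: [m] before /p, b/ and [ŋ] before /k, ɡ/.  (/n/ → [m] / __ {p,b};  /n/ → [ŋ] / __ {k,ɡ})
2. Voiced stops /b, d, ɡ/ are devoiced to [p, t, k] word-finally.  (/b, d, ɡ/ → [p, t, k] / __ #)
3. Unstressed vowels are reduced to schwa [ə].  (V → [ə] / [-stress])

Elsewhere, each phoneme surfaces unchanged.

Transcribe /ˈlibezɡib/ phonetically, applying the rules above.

[ˈlibəzɡəp]

/l/ — not in any rule's target class → [l].
/i/ — between /l/ and /b/; rule 3 does not apply here → [i].
/b/ (between /i/ and /e/) is in the target of rule 2 but the environment (word-finally) is not met → [b].
/e/ (between /b/ and /z/): in an unstressed syllable, so rule 3 applies → [ə].
/z/ (between /e/ and /ɡ/) is unaffected → [z].
/ɡ/ (between /z/ and /i/) is in the target of rule 2 but the environment (word-finally) is not met → [ɡ].
/i/ meets the environment for rule 3 (in an unstressed syllable) → [ə].
/b/ (word-final): word-finally, so rule 2 applies → [p].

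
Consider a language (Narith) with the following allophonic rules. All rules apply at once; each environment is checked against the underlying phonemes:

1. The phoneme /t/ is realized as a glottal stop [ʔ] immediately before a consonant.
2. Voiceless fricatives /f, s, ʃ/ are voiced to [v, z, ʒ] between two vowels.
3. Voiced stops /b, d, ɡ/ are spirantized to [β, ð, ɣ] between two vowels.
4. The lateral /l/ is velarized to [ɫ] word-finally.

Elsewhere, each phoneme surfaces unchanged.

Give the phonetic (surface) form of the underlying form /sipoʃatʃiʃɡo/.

[sipoʒaʔʃiʃɡo]

/s/ — word-initial; rule 2 does not apply here → [s].
/i/ (between /s/ and /p/) is unaffected → [i].
/p/ (between /i/ and /o/) is unaffected → [p].
/o/ — not in any rule's target class → [o].
Rule 2 applies to /ʃ/ (between /o/ and /a/: between two vowels) → [ʒ].
/a/ stays [a].
/t/ meets the environment for rule 1 (immediately before a consonant) → [ʔ].
/ʃ/ (between /t/ and /i/): rule 2 targets it, but not between two vowels → unchanged [ʃ].
/i/ — not in any rule's target class → [i].
/ʃ/ — between /i/ and /ɡ/; rule 2 does not apply here → [ʃ].
/ɡ/ — between /ʃ/ and /o/; rule 3 does not apply here → [ɡ].
/o/ — not in any rule's target class → [o].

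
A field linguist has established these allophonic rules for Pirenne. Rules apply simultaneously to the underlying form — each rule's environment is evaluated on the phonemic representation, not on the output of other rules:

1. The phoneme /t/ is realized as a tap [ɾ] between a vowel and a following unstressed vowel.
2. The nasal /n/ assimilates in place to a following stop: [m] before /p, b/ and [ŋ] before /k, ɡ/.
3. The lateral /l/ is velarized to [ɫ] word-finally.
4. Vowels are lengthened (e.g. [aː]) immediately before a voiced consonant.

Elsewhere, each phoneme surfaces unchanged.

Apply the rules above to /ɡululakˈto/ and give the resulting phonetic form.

[ɡuːluːlakˈto]

/ɡ/ (word-initial): no rule targets it → [ɡ].
/u/ (between /ɡ/ and /l/) occurs before a voiced consonant → [uː] by rule 4.
/l/ (between /u/ and /u/): rule 3 targets it, but not word-finally → unchanged [l].
/u/ (between /l/ and /l/): before a voiced consonant, so rule 4 applies → [uː].
/l/ (between /u/ and /a/): rule 3 targets it, but not word-finally → unchanged [l].
/a/ (between /l/ and /k/) fails the environment for rule 4, so it stays [a].
/k/ — not in any rule's target class → [k].
/t/ (between /k/ and /o/) is in the target of rule 1 but the environment (between a vowel and a following unstressed vowel) is not met → [t].
/o/ (word-final) is in the target of rule 4 but the environment (before a voiced consonant) is not met → [o].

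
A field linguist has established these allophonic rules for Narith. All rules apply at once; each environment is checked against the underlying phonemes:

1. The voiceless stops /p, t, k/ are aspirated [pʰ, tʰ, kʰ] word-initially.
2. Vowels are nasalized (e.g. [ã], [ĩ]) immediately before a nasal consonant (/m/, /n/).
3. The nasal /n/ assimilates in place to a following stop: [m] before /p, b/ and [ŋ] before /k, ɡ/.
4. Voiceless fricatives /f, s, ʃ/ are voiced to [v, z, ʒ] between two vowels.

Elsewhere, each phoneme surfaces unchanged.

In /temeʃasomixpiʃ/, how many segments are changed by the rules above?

5

Segments that undergo a rule: /t/ → [tʰ] (rule 1); /e/ → [ẽ] (rule 2); /ʃ/ → [ʒ] (rule 4); /s/ → [z] (rule 4); /o/ → [õ] (rule 2).
All other segments surface unchanged.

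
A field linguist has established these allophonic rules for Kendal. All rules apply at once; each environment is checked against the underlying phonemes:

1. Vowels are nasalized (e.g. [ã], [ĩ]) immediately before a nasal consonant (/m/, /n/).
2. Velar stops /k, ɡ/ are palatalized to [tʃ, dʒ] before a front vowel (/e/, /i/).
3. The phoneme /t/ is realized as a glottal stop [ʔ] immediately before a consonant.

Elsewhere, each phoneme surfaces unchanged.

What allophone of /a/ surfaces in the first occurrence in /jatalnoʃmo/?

[a]

/a/ — between /j/ and /t/; rule 1 does not apply here → [a].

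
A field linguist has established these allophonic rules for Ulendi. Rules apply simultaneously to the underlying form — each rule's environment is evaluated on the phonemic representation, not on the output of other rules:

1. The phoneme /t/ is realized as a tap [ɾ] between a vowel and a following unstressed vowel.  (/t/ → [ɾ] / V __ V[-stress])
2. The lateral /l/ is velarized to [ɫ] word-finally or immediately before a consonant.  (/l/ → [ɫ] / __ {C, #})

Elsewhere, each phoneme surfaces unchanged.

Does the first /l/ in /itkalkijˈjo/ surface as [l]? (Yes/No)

No

Rule 2 applies to /l/ (between /a/ and /k/: word-finally or immediately before a consonant) → [ɫ].
The actual realization is [ɫ], not [l].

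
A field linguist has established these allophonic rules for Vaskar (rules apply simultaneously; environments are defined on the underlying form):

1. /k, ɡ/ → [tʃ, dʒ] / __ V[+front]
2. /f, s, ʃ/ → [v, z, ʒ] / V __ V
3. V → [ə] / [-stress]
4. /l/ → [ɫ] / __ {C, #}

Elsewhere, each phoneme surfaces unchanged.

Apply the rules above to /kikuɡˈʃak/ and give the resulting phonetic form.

Rule 1 applies to /k/ (word-initial: before a front vowel) → [tʃ].
/i/ — between /k/ and /k/, in an unstressed syllable — surfaces as [ə] (rule 3).
/k/ (between /i/ and /u/) is in the target of rule 1 but the environment (before a front vowel) is not met → [k].
/u/ meets the environment for rule 3 (in an unstressed syllable) → [ə].
/ɡ/ (between /u/ and /ʃ/): rule 1 targets it, but not before a front vowel → unchanged [ɡ].
/ʃ/ — between /ɡ/ and /a/; rule 2 does not apply here → [ʃ].
/a/ — between /ʃ/ and /k/; rule 3 does not apply here → [a].
/k/ (word-final) fails the environment for rule 1, so it stays [k].

[tʃəkəɡˈʃak]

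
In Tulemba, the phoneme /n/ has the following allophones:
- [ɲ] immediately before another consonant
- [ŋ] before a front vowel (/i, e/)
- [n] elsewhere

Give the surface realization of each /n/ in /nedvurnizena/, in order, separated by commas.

Occurrence 1 (position 1): before a front vowel (/i, e/) → [ŋ].
Occurrence 2 (position 7): before a front vowel (/i, e/) → [ŋ].
Occurrence 3 (position 11): no conditioning environment matches → elsewhere allophone [n].

[ŋ], [ŋ], [n]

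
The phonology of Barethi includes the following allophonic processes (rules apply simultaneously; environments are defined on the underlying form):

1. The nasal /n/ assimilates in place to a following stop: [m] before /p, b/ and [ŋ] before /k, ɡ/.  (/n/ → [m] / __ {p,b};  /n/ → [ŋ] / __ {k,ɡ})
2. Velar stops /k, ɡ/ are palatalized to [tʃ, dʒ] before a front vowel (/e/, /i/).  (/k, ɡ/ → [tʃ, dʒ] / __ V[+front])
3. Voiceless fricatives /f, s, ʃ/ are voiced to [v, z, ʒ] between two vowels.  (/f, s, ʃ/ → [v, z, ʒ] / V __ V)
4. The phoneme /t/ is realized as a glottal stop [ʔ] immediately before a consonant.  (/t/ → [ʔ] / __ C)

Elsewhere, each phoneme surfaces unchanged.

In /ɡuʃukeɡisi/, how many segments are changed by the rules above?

4

Segments that undergo a rule: /ʃ/ → [ʒ] (rule 3); /k/ → [tʃ] (rule 2); /ɡ/ → [dʒ] (rule 2); /s/ → [z] (rule 3).
All other segments surface unchanged.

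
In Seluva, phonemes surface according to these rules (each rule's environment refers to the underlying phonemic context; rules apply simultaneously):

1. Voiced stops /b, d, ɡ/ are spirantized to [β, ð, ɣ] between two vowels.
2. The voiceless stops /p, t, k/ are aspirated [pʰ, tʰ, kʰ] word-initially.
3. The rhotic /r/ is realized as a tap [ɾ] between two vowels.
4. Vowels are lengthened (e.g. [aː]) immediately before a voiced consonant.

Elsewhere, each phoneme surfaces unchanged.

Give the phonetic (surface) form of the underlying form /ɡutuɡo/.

/ɡ/ — word-initial; rule 1 does not apply here → [ɡ].
/u/ (between /ɡ/ and /t/) is in the target of rule 4 but the environment (before a voiced consonant) is not met → [u].
/t/ — between /u/ and /u/; rule 2 does not apply here → [t].
/u/ — between /t/ and /ɡ/, before a voiced consonant — surfaces as [uː] (rule 4).
/ɡ/ meets the environment for rule 1 (between two vowels) → [ɣ].
/o/ (word-final) is in the target of rule 4 but the environment (before a voiced consonant) is not met → [o].

[ɡutuːɣo]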